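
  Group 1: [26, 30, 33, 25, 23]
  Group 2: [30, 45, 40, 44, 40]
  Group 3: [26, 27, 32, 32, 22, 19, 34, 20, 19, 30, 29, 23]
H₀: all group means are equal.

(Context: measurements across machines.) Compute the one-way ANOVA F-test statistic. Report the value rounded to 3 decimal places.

Group means [27.40, 39.80, 26.08], grand mean 29.500
SSB = Σnᵢ(x̄ᵢ−x̄)² = 692.583; SSW = ΣΣ(x−x̄ᵢ)² = 526.917
MSB = 692.583/2 = 346.2917; MSW = 526.917/19 = 27.7325
F = MSB/MSW = 12.4869
df = (2, 19)

test statistic = 12.487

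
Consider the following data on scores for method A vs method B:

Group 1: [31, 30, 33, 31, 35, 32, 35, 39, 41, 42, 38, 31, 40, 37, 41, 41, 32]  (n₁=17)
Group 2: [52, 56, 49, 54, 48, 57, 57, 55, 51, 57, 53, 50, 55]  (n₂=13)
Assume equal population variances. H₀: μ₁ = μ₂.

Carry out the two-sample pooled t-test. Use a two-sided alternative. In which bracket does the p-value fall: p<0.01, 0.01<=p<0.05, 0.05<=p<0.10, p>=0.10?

p-value bracket: p<0.01

x̄₁=35.824, s₁=4.290, n₁=17
x̄₂=53.385, s₂=3.150, n₂=13
s_p² = [16·4.290² + 12·3.150²]/28 = 14.7696
SE = √(s_p²·(1/17+1/13)) = 1.4160
t = (35.824−53.385)/1.4160 = -12.4023
df = 28
p-value (two-sided) = 0.00000
→ bracket: p<0.01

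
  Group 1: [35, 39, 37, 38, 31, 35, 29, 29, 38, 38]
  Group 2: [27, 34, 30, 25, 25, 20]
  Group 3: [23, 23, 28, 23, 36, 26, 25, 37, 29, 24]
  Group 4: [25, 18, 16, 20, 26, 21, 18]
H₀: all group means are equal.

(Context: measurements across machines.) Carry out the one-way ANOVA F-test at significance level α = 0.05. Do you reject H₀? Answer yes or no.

reject H₀: yes

Group means [34.90, 26.83, 27.40, 20.57], grand mean 28.121
SSB = Σnᵢ(x̄ᵢ−x̄)² = 873.668; SSW = ΣΣ(x−x̄ᵢ)² = 579.848
MSB = 873.668/3 = 291.2225; MSW = 579.848/29 = 19.9947
F = MSB/MSW = 14.5650
df = (3, 29)
p-value (upper-tail) = 0.00001
At α=0.05: p < α → reject H₀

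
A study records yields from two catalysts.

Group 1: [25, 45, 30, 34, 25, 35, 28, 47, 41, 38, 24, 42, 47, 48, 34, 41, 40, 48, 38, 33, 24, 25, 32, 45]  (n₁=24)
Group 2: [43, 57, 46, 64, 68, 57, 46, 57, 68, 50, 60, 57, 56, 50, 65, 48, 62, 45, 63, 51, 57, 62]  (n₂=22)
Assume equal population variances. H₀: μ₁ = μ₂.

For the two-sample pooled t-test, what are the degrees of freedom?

df = n₁ + n₂ − 2 = 24 + 22 − 2 = 44

degrees of freedom = 44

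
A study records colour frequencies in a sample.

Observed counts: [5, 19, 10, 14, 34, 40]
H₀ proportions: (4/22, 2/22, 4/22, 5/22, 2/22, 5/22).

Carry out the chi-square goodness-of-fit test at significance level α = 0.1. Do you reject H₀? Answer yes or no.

n = 122; E_i = n·p_i = [22.18, 11.09, 22.18, 27.73, 11.09, 27.73]
χ² = (5−22.18)²/22.18 + (19−11.09)²/11.09 + (10−22.18)²/22.18 + (14−27.73)²/27.73 + (34−11.09)²/11.09 + (40−27.73)²/27.73 = 85.1877
df = 5
p-value (upper-tail) = 0.00000
At α=0.1: p < α → reject H₀

reject H₀: yes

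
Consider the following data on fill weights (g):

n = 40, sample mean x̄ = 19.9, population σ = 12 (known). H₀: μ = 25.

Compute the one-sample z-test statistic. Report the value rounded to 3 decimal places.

SE = σ/√n = 12/√40 = 1.8974
z = (x̄−μ₀)/SE = (19.9−25)/1.8974 = -2.6879

test statistic = -2.688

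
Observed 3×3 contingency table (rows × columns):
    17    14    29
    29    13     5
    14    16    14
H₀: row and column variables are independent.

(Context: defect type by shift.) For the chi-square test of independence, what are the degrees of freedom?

degrees of freedom = 4

df = (r−1)(c−1) = (3−1)·(3−1) = 4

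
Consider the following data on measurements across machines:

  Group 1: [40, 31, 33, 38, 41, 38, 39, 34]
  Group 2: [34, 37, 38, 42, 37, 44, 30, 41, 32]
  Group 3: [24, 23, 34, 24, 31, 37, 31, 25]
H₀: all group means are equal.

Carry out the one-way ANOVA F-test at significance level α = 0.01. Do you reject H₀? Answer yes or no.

Group means [36.75, 37.22, 28.62], grand mean 34.320
SSB = Σnᵢ(x̄ᵢ−x̄)² = 382.509; SSW = ΣΣ(x−x̄ᵢ)² = 462.931
MSB = 382.509/2 = 191.2547; MSW = 462.931/22 = 21.0423
F = MSB/MSW = 9.0891
df = (2, 22)
p-value (upper-tail) = 0.00133
At α=0.01: p < α → reject H₀

reject H₀: yes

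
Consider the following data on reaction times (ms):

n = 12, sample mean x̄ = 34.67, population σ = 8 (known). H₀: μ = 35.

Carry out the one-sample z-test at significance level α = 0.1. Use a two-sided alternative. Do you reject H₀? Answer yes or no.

reject H₀: no

SE = σ/√n = 8/√12 = 2.3094
z = (x̄−μ₀)/SE = (34.67−35)/2.3094 = -0.1429
p-value (two-sided) = 0.88637
At α=0.1: p ≥ α → fail to reject H₀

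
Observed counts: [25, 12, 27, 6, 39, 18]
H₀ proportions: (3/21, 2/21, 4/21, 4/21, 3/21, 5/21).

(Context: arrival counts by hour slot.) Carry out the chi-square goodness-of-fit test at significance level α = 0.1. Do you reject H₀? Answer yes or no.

reject H₀: yes

n = 127; E_i = n·p_i = [18.14, 12.10, 24.19, 24.19, 18.14, 30.24]
χ² = (25−18.14)²/18.14 + (12−12.10)²/12.10 + (27−24.19)²/24.19 + (6−24.19)²/24.19 + (39−18.14)²/18.14 + (18−30.24)²/30.24 = 45.5280
df = 5
p-value (upper-tail) = 0.00000
At α=0.1: p < α → reject H₀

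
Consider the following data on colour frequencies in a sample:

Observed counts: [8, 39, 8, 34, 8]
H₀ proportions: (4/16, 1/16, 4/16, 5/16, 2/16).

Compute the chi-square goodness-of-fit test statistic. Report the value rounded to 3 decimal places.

n = 97; E_i = n·p_i = [24.25, 6.06, 24.25, 30.31, 12.12]
χ² = (8−24.25)²/24.25 + (39−6.06)²/6.06 + (8−24.25)²/24.25 + (34−30.31)²/30.31 + (8−12.12)²/12.12 = 202.5794
df = 4

test statistic = 202.579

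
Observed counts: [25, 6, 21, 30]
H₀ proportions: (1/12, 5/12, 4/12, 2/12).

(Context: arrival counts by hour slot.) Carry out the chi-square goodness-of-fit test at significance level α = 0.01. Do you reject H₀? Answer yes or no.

reject H₀: yes

n = 82; E_i = n·p_i = [6.83, 34.17, 27.33, 13.67]
χ² = (25−6.83)²/6.83 + (6−34.17)²/34.17 + (21−27.33)²/27.33 + (30−13.67)²/13.67 = 92.5049
df = 3
p-value (upper-tail) = 0.00000
At α=0.01: p < α → reject H₀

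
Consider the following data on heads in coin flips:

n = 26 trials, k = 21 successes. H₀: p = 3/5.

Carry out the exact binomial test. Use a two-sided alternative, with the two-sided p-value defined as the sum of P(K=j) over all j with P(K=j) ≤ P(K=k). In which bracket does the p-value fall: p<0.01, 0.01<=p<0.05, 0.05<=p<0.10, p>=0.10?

Exact binomial: n=26, k=21, p₀=3/5=0.6000
P(X=j) = C(n,j)·p₀^j·(1−p₀)^(n−j); p = Σ P(X=j) over j with P(X=j) ≤ P(X=21)
p-value (two-sided) = 0.04306
→ bracket: 0.01<=p<0.05

p-value bracket: 0.01<=p<0.05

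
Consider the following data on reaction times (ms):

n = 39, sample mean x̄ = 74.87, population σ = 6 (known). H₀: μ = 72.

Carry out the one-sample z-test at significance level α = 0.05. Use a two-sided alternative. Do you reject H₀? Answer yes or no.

reject H₀: yes

SE = σ/√n = 6/√39 = 0.9608
z = (x̄−μ₀)/SE = (74.87−72)/0.9608 = 2.9872
p-value (two-sided) = 0.00282
At α=0.05: p < α → reject H₀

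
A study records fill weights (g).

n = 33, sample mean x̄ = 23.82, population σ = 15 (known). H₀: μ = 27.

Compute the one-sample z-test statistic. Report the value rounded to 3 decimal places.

SE = σ/√n = 15/√33 = 2.6112
z = (x̄−μ₀)/SE = (23.82−27)/2.6112 = -1.2178

test statistic = -1.218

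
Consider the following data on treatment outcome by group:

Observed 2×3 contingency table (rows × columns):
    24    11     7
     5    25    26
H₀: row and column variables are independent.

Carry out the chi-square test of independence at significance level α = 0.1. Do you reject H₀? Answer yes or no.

reject H₀: yes

Row totals [42, 56], col totals [29, 36, 33], n=98
χ² = (24−12.43)²/12.43 + (11−15.43)²/15.43 + (7−14.14)²/14.14 + (5−16.57)²/16.57 + (25−20.57)²/20.57 + (26−18.86)²/18.86 = 27.3911
df = 2
p-value (upper-tail) = 0.00000
At α=0.1: p < α → reject H₀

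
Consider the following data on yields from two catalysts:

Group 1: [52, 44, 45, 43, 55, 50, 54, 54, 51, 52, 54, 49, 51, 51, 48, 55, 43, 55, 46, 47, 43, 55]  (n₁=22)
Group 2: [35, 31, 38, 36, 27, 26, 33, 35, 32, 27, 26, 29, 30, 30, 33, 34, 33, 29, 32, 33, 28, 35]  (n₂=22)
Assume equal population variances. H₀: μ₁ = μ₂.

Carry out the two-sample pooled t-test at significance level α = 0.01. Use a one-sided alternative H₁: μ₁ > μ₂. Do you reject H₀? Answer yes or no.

x̄₁=49.864, s₁=4.346, n₁=22
x̄₂=31.455, s₂=3.419, n₂=22
s_p² = [21·4.346² + 21·3.419²]/42 = 15.2868
SE = √(s_p²·(1/22+1/22)) = 1.1789
t = (49.864−31.455)/1.1789 = 15.6160
df = 42
p-value (one-sided, H₁ greater) = 0.00000
At α=0.01: p < α → reject H₀

reject H₀: yes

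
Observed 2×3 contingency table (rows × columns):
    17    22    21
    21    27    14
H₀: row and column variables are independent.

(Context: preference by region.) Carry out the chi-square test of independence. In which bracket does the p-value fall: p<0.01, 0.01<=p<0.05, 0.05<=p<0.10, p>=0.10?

p-value bracket: p>=0.10

Row totals [60, 62], col totals [38, 49, 35], n=122
χ² = (17−18.69)²/18.69 + (22−24.10)²/24.10 + (21−17.21)²/17.21 + (21−19.31)²/19.31 + (27−24.90)²/24.90 + (14−17.79)²/17.79 = 2.2991
df = 2
p-value (upper-tail) = 0.31678
→ bracket: p>=0.10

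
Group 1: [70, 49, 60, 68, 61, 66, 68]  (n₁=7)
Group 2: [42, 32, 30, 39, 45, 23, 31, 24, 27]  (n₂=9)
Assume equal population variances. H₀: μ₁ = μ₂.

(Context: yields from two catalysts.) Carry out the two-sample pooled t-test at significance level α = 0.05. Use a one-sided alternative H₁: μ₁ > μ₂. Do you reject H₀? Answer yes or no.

x̄₁=63.143, s₁=7.267, n₁=7
x̄₂=32.556, s₂=7.828, n₂=9
s_p² = [6·7.267² + 8·7.828²]/14 = 57.6485
SE = √(s_p²·(1/7+1/9)) = 3.8263
t = (63.143−32.556)/3.8263 = 7.9939
df = 14
p-value (one-sided, H₁ greater) = 0.00000
At α=0.05: p < α → reject H₀

reject H₀: yes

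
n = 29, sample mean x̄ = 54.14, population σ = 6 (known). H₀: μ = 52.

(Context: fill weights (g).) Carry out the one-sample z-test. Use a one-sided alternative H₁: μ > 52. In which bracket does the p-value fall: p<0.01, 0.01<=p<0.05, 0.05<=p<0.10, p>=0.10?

p-value bracket: 0.01<=p<0.05

SE = σ/√n = 6/√29 = 1.1142
z = (x̄−μ₀)/SE = (54.14−52)/1.1142 = 1.9207
p-value (one-sided, H₁ greater) = 0.02738
→ bracket: 0.01<=p<0.05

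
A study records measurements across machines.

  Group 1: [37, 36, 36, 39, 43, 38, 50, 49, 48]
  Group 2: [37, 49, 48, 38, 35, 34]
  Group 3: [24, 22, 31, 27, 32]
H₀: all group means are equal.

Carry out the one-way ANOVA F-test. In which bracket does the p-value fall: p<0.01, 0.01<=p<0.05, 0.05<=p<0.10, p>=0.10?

Group means [41.78, 40.17, 27.20], grand mean 37.650
SSB = Σnᵢ(x̄ᵢ−x̄)² = 737.361; SSW = ΣΣ(x−x̄ᵢ)² = 565.189
MSB = 737.361/2 = 368.6806; MSW = 565.189/17 = 33.2464
F = MSB/MSW = 11.0893
df = (2, 17)
p-value (upper-tail) = 0.00083
→ bracket: p<0.01

p-value bracket: p<0.01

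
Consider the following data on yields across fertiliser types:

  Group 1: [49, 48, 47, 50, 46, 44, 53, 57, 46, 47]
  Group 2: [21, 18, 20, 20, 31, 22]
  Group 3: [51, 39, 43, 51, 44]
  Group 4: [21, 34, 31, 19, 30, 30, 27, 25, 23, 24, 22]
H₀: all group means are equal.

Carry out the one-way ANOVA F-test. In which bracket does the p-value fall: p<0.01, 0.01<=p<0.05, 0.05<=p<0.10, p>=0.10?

Group means [48.70, 22.00, 45.60, 26.00], grand mean 35.406
SSB = Σnᵢ(x̄ᵢ−x̄)² = 4338.419; SSW = ΣΣ(x−x̄ᵢ)² = 575.300
MSB = 4338.419/3 = 1446.1396; MSW = 575.300/28 = 20.5464
F = MSB/MSW = 70.3840
df = (3, 28)
p-value (upper-tail) = 0.00000
→ bracket: p<0.01

p-value bracket: p<0.01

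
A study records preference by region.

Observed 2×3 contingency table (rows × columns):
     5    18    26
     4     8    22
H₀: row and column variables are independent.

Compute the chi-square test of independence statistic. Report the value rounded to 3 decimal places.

test statistic = 1.633

Row totals [49, 34], col totals [9, 26, 48], n=83
χ² = (5−5.31)²/5.31 + (18−15.35)²/15.35 + (26−28.34)²/28.34 + (4−3.69)²/3.69 + (8−10.65)²/10.65 + (22−19.66)²/19.66 = 1.6331
df = 2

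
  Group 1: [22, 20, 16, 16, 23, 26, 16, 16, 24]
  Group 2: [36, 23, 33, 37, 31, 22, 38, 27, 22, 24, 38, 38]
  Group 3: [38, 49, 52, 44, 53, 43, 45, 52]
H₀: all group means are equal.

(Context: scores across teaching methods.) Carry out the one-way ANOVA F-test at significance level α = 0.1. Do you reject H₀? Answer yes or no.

reject H₀: yes

Group means [19.89, 30.75, 47.00], grand mean 31.862
SSB = Σnᵢ(x̄ᵢ−x̄)² = 3138.309; SSW = ΣΣ(x−x̄ᵢ)² = 831.139
MSB = 3138.309/2 = 1569.1547; MSW = 831.139/26 = 31.9669
F = MSB/MSW = 49.0869
df = (2, 26)
p-value (upper-tail) = 0.00000
At α=0.1: p < α → reject H₀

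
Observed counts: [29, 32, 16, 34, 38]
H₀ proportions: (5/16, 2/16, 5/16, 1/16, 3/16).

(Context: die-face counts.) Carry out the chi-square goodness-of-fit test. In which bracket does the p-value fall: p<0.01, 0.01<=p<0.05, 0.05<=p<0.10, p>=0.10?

n = 149; E_i = n·p_i = [46.56, 18.62, 46.56, 9.31, 27.94]
χ² = (29−46.56)²/46.56 + (32−18.62)²/18.62 + (16−46.56)²/46.56 + (34−9.31)²/9.31 + (38−27.94)²/27.94 = 105.3606
df = 4
p-value (upper-tail) = 0.00000
→ bracket: p<0.01

p-value bracket: p<0.01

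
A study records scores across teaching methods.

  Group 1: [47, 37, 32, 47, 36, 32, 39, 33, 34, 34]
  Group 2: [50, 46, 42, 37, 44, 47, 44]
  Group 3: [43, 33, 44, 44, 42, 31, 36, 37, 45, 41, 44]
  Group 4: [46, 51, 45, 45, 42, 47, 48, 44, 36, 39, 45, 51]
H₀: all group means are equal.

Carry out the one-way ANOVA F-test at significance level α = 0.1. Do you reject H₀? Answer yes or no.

reject H₀: yes

Group means [37.10, 44.29, 40.00, 44.92], grand mean 41.500
SSB = Σnᵢ(x̄ᵢ−x̄)² = 412.755; SSW = ΣΣ(x−x̄ᵢ)² = 845.245
MSB = 412.755/3 = 137.5849; MSW = 845.245/36 = 23.4790
F = MSB/MSW = 5.8599
df = (3, 36)
p-value (upper-tail) = 0.00229
At α=0.1: p < α → reject H₀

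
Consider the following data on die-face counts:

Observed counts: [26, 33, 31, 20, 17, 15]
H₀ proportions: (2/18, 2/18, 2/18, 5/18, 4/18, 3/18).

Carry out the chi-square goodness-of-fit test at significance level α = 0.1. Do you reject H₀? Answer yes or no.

reject H₀: yes

n = 142; E_i = n·p_i = [15.78, 15.78, 15.78, 39.44, 31.56, 23.67]
χ² = (26−15.78)²/15.78 + (33−15.78)²/15.78 + (31−15.78)²/15.78 + (20−39.44)²/39.44 + (17−31.56)²/31.56 + (15−23.67)²/23.67 = 59.5810
df = 5
p-value (upper-tail) = 0.00000
At α=0.1: p < α → reject H₀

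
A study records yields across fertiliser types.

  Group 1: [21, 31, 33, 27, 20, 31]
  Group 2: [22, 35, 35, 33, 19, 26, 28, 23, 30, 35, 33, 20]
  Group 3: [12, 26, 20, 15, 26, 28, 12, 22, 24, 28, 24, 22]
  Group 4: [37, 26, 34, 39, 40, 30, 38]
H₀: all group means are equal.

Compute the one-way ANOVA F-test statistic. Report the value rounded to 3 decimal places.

test statistic = 8.119

Group means [27.17, 28.25, 21.58, 34.86], grand mean 27.162
SSB = Σnᵢ(x̄ᵢ−x̄)² = 802.170; SSW = ΣΣ(x−x̄ᵢ)² = 1086.857
MSB = 802.170/3 = 267.3900; MSW = 1086.857/33 = 32.9351
F = MSB/MSW = 8.1187
df = (3, 33)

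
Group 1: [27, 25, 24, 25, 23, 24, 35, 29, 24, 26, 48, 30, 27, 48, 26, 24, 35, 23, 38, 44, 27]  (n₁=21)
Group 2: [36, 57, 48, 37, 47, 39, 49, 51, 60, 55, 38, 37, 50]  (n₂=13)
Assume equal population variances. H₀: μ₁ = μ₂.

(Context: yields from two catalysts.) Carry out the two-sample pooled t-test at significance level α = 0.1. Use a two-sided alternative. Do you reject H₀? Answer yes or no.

reject H₀: yes

x̄₁=30.095, s₁=8.093, n₁=21
x̄₂=46.462, s₂=8.293, n₂=13
s_p² = [20·8.093² + 12·8.293²]/32 = 66.7200
SE = √(s_p²·(1/21+1/13)) = 2.8826
t = (30.095−46.462)/2.8826 = -5.6776
df = 32
p-value (two-sided) = 0.00000
At α=0.1: p < α → reject H₀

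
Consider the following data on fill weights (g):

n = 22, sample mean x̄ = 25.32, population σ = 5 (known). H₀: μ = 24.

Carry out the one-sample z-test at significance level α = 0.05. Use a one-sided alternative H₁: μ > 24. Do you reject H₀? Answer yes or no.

SE = σ/√n = 5/√22 = 1.0660
z = (x̄−μ₀)/SE = (25.32−24)/1.0660 = 1.2383
p-value (one-sided, H₁ greater) = 0.10781
At α=0.05: p ≥ α → fail to reject H₀

reject H₀: no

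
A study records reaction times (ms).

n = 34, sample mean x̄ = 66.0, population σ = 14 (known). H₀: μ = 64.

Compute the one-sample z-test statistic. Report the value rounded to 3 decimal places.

SE = σ/√n = 14/√34 = 2.4010
z = (x̄−μ₀)/SE = (66.0−64)/2.4010 = 0.8330

test statistic = 0.833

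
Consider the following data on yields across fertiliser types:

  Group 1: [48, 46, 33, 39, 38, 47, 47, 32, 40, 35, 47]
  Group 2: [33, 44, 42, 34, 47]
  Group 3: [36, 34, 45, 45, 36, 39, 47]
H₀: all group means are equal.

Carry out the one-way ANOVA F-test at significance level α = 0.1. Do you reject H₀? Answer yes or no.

Group means [41.09, 40.00, 40.29], grand mean 40.609
SSB = Σnᵢ(x̄ᵢ−x̄)² = 5.141; SSW = ΣΣ(x−x̄ᵢ)² = 698.338
MSB = 5.141/2 = 2.5703; MSW = 698.338/20 = 34.9169
F = MSB/MSW = 0.0736
df = (2, 20)
p-value (upper-tail) = 0.92928
At α=0.1: p ≥ α → fail to reject H₀

reject H₀: no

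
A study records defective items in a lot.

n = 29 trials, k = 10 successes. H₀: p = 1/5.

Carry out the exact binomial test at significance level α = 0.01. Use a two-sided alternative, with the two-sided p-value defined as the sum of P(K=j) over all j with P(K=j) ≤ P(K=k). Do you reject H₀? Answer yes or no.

Exact binomial: n=29, k=10, p₀=1/5=0.2000
P(X=j) = C(n,j)·p₀^j·(1−p₀)^(n−j); p = Σ P(X=j) over j with P(X=j) ≤ P(X=10)
p-value (two-sided) = 0.06203
At α=0.01: p ≥ α → fail to reject H₀

reject H₀: no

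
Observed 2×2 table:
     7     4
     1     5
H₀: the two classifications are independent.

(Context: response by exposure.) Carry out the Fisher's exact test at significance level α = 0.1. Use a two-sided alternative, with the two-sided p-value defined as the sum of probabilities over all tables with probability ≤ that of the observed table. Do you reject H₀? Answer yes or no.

Margins: r₁=11, r₂=6, c₁=8, c₂=9, n=17
p_obs = C(11,7)·C(6,1)/C(17,8); sum pmf over tables with pmf ≤ p_obs
p-value (two-sided) = 0.13122
At α=0.1: p ≥ α → fail to reject H₀

reject H₀: no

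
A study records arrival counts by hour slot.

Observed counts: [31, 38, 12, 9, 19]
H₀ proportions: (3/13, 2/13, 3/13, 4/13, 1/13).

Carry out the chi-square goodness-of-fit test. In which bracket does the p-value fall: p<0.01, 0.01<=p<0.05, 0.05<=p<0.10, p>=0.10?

p-value bracket: p<0.01

n = 109; E_i = n·p_i = [25.15, 16.77, 25.15, 33.54, 8.38]
χ² = (31−25.15)²/25.15 + (38−16.77)²/16.77 + (12−25.15)²/25.15 + (9−33.54)²/33.54 + (19−8.38)²/8.38 = 66.5099
df = 4
p-value (upper-tail) = 0.00000
→ bracket: p<0.01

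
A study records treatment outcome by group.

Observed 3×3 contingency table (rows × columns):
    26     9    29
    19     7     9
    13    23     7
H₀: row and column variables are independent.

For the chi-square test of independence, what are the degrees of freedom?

df = (r−1)(c−1) = (3−1)·(3−1) = 4

degrees of freedom = 4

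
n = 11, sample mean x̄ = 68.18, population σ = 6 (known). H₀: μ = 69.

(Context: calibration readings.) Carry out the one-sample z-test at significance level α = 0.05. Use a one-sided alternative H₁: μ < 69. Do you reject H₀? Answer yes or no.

reject H₀: no

SE = σ/√n = 6/√11 = 1.8091
z = (x̄−μ₀)/SE = (68.18−69)/1.8091 = -0.4533
p-value (one-sided, H₁ less) = 0.32518
At α=0.05: p ≥ α → fail to reject H₀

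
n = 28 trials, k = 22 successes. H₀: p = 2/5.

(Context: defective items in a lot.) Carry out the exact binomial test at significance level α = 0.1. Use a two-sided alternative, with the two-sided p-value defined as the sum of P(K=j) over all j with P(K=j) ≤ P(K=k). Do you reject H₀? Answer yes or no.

reject H₀: yes

Exact binomial: n=28, k=22, p₀=2/5=0.4000
P(X=j) = C(n,j)·p₀^j·(1−p₀)^(n−j); p = Σ P(X=j) over j with P(X=j) ≤ P(X=22)
p-value (two-sided) = 0.00005
At α=0.1: p < α → reject H₀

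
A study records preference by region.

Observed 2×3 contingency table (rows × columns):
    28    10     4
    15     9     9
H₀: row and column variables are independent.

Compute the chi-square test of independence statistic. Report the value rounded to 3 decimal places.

test statistic = 4.896

Row totals [42, 33], col totals [43, 19, 13], n=75
χ² = (28−24.08)²/24.08 + (10−10.64)²/10.64 + (4−7.28)²/7.28 + (15−18.92)²/18.92 + (9−8.36)²/8.36 + (9−5.72)²/5.72 = 4.8964
df = 2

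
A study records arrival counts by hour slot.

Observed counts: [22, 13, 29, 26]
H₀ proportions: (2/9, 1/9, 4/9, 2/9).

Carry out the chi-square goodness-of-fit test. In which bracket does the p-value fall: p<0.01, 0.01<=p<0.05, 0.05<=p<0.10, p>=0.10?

p-value bracket: p>=0.10

n = 90; E_i = n·p_i = [20.00, 10.00, 40.00, 20.00]
χ² = (22−20.00)²/20.00 + (13−10.00)²/10.00 + (29−40.00)²/40.00 + (26−20.00)²/20.00 = 5.9250
df = 3
p-value (upper-tail) = 0.11532
→ bracket: p>=0.10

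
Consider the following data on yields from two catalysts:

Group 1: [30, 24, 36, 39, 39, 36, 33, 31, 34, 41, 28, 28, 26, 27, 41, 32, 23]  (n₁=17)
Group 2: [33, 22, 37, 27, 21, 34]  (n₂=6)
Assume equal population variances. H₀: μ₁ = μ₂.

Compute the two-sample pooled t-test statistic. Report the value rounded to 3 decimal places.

test statistic = 1.132

x̄₁=32.235, s₁=5.804, n₁=17
x̄₂=29.000, s₂=6.663, n₂=6
s_p² = [16·5.804² + 5·6.663²]/21 = 36.2409
SE = √(s_p²·(1/17+1/6)) = 2.8587
t = (32.235−29.000)/2.8587 = 1.1317
df = 21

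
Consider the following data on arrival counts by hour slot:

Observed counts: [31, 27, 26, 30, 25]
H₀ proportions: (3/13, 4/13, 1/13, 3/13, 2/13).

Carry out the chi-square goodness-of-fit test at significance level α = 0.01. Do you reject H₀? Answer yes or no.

n = 139; E_i = n·p_i = [32.08, 42.77, 10.69, 32.08, 21.38]
χ² = (31−32.08)²/32.08 + (27−42.77)²/42.77 + (26−10.69)²/10.69 + (30−32.08)²/32.08 + (25−21.38)²/21.38 = 28.5114
df = 4
p-value (upper-tail) = 0.00001
At α=0.01: p < α → reject H₀

reject H₀: yes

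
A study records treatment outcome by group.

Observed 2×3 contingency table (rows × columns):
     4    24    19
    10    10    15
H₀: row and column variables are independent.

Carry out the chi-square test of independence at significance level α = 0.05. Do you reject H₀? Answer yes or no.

Row totals [47, 35], col totals [14, 34, 34], n=82
χ² = (4−8.02)²/8.02 + (24−19.49)²/19.49 + (19−19.49)²/19.49 + (10−5.98)²/5.98 + (10−14.51)²/14.51 + (15−14.51)²/14.51 = 7.2049
df = 2
p-value (upper-tail) = 0.02726
At α=0.05: p < α → reject H₀

reject H₀: yes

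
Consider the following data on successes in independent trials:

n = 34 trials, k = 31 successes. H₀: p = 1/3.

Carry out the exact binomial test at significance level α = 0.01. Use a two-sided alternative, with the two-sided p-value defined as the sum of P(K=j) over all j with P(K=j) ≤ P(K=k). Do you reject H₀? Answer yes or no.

reject H₀: yes

Exact binomial: n=34, k=31, p₀=1/3=0.3333
P(X=j) = C(n,j)·p₀^j·(1−p₀)^(n−j); p = Σ P(X=j) over j with P(X=j) ≤ P(X=31)
p-value (two-sided) = 0.00000
At α=0.01: p < α → reject H₀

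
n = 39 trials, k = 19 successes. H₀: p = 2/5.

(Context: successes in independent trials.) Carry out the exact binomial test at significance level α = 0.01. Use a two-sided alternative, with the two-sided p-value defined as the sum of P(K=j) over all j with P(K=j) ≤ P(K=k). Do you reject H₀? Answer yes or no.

Exact binomial: n=39, k=19, p₀=2/5=0.4000
P(X=j) = C(n,j)·p₀^j·(1−p₀)^(n−j); p = Σ P(X=j) over j with P(X=j) ≤ P(X=19)
p-value (two-sided) = 0.32670
At α=0.01: p ≥ α → fail to reject H₀

reject H₀: no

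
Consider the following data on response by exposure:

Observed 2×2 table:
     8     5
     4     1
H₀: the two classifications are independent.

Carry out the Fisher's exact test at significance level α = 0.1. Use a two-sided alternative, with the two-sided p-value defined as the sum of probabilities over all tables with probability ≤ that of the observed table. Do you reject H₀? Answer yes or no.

reject H₀: no

Margins: r₁=13, r₂=5, c₁=12, c₂=6, n=18
p_obs = C(13,8)·C(5,4)/C(18,12); sum pmf over tables with pmf ≤ p_obs
p-value (two-sided) = 0.61485
At α=0.1: p ≥ α → fail to reject H₀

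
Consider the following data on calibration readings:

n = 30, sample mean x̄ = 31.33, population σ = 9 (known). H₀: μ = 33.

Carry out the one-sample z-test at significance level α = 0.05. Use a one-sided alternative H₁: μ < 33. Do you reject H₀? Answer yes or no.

SE = σ/√n = 9/√30 = 1.6432
z = (x̄−μ₀)/SE = (31.33−33)/1.6432 = -1.0163
p-value (one-sided, H₁ less) = 0.15474
At α=0.05: p ≥ α → fail to reject H₀

reject H₀: no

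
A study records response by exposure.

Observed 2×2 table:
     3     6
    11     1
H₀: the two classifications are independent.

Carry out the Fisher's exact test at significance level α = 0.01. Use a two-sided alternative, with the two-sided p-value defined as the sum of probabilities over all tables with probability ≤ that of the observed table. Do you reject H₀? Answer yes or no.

Margins: r₁=9, r₂=12, c₁=14, c₂=7, n=21
p_obs = C(9,3)·C(12,11)/C(21,14); sum pmf over tables with pmf ≤ p_obs
p-value (two-sided) = 0.01579
At α=0.01: p ≥ α → fail to reject H₀

reject H₀: no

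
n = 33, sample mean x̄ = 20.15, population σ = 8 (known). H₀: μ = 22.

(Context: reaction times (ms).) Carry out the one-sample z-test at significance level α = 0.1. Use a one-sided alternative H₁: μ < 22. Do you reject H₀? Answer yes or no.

reject H₀: yes

SE = σ/√n = 8/√33 = 1.3926
z = (x̄−μ₀)/SE = (20.15−22)/1.3926 = -1.3284
p-value (one-sided, H₁ less) = 0.09202
At α=0.1: p < α → reject H₀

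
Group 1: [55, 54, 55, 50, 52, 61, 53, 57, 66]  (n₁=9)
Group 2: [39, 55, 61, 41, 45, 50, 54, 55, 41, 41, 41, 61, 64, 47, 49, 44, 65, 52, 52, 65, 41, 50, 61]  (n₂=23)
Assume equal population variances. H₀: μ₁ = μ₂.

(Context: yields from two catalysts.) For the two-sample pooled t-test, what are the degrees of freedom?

df = n₁ + n₂ − 2 = 9 + 23 − 2 = 30

degrees of freedom = 30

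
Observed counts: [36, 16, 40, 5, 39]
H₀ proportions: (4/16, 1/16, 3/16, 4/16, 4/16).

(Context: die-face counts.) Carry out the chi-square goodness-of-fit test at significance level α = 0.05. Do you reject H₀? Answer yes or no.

n = 136; E_i = n·p_i = [34.00, 8.50, 25.50, 34.00, 34.00]
χ² = (36−34.00)²/34.00 + (16−8.50)²/8.50 + (40−25.50)²/25.50 + (5−34.00)²/34.00 + (39−34.00)²/34.00 = 40.4510
df = 4
p-value (upper-tail) = 0.00000
At α=0.05: p < α → reject H₀

reject H₀: yes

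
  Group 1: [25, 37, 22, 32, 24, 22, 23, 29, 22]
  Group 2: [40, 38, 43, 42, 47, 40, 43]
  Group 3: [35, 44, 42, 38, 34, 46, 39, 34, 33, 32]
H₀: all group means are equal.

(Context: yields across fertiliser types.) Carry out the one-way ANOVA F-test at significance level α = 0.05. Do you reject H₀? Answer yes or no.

reject H₀: yes

Group means [26.22, 41.86, 37.70], grand mean 34.846
SSB = Σnᵢ(x̄ᵢ−x̄)² = 1094.872; SSW = ΣΣ(x−x̄ᵢ)² = 496.513
MSB = 1094.872/2 = 547.4360; MSW = 496.513/23 = 21.5875
F = MSB/MSW = 25.3589
df = (2, 23)
p-value (upper-tail) = 0.00000
At α=0.05: p < α → reject H₀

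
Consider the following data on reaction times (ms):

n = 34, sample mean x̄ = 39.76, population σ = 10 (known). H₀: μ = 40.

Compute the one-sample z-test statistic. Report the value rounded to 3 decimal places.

SE = σ/√n = 10/√34 = 1.7150
z = (x̄−μ₀)/SE = (39.76−40)/1.7150 = -0.1399

test statistic = -0.140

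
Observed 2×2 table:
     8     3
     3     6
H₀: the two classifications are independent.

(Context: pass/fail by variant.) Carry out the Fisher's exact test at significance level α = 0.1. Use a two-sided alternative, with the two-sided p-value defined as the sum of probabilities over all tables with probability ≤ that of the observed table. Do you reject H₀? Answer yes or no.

Margins: r₁=11, r₂=9, c₁=11, c₂=9, n=20
p_obs = C(11,8)·C(9,3)/C(20,11); sum pmf over tables with pmf ≤ p_obs
p-value (two-sided) = 0.17480
At α=0.1: p ≥ α → fail to reject H₀

reject H₀: no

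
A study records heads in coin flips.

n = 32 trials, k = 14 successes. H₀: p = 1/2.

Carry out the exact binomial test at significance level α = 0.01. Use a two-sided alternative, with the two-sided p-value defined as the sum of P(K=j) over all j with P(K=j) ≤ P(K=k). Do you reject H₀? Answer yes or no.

Exact binomial: n=32, k=14, p₀=1/2=0.5000
P(X=j) = C(n,j)·p₀^j·(1−p₀)^(n−j); p = Σ P(X=j) over j with P(X=j) ≤ P(X=14)
p-value (two-sided) = 0.59661
At α=0.01: p ≥ α → fail to reject H₀

reject H₀: no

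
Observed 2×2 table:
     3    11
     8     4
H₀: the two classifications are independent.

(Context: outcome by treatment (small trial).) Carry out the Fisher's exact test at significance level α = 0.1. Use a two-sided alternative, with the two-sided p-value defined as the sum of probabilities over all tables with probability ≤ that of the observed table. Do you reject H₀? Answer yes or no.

Margins: r₁=14, r₂=12, c₁=11, c₂=15, n=26
p_obs = C(14,3)·C(12,8)/C(26,11); sum pmf over tables with pmf ≤ p_obs
p-value (two-sided) = 0.04474
At α=0.1: p < α → reject H₀

reject H₀: yes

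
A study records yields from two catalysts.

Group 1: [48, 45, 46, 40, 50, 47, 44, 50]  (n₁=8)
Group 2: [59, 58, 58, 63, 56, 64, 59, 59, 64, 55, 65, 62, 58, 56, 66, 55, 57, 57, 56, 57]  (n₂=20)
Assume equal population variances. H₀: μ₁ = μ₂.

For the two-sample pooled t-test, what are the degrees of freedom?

degrees of freedom = 26

df = n₁ + n₂ − 2 = 8 + 20 − 2 = 26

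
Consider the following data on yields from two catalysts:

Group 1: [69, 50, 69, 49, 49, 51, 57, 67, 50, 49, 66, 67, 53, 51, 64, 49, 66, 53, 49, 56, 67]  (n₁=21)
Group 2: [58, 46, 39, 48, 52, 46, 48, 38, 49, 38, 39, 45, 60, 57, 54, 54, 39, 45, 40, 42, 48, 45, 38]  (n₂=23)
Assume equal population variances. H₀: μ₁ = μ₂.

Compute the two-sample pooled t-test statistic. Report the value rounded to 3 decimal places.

test statistic = 4.757

x̄₁=57.190, s₁=8.128, n₁=21
x̄₂=46.435, s₂=6.861, n₂=23
s_p² = [20·8.128² + 22·6.861²]/42 = 56.1164
SE = √(s_p²·(1/21+1/23)) = 2.2610
t = (57.190−46.435)/2.2610 = 4.7571
df = 42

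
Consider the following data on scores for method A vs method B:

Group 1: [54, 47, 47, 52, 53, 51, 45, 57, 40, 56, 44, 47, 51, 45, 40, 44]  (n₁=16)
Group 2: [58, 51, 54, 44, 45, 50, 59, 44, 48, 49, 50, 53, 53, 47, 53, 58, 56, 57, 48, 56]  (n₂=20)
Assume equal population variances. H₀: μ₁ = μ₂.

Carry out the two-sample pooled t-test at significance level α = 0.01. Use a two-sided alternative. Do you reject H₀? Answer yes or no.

x̄₁=48.312, s₁=5.288, n₁=16
x̄₂=51.650, s₂=4.782, n₂=20
s_p² = [15·5.288² + 19·4.782²]/34 = 25.1173
SE = √(s_p²·(1/16+1/20)) = 1.6810
t = (48.312−51.650)/1.6810 = -1.9854
df = 34
p-value (two-sided) = 0.05521
At α=0.01: p ≥ α → fail to reject H₀

reject H₀: no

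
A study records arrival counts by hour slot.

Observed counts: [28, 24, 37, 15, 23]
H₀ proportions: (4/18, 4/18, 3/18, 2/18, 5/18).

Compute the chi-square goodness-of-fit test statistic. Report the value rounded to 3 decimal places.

n = 127; E_i = n·p_i = [28.22, 28.22, 21.17, 14.11, 35.28]
χ² = (28−28.22)²/28.22 + (24−28.22)²/28.22 + (37−21.17)²/21.17 + (15−14.11)²/14.11 + (23−35.28)²/35.28 = 16.8063
df = 4

test statistic = 16.806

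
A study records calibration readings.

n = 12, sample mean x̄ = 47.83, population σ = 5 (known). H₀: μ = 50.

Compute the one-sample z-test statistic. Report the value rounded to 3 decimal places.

SE = σ/√n = 5/√12 = 1.4434
z = (x̄−μ₀)/SE = (47.83−50)/1.4434 = -1.5034

test statistic = -1.503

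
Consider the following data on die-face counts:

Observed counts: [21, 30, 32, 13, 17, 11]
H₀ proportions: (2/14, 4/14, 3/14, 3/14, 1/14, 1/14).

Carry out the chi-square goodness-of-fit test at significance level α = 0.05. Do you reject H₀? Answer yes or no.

n = 124; E_i = n·p_i = [17.71, 35.43, 26.57, 26.57, 8.86, 8.86]
χ² = (21−17.71)²/17.71 + (30−35.43)²/35.43 + (32−26.57)²/26.57 + (13−26.57)²/26.57 + (17−8.86)²/8.86 + (11−8.86)²/8.86 = 17.4866
df = 5
p-value (upper-tail) = 0.00366
At α=0.05: p < α → reject H₀

reject H₀: yes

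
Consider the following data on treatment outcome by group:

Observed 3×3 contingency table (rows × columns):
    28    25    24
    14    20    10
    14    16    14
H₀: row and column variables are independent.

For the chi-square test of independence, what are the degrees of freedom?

degrees of freedom = 4

df = (r−1)(c−1) = (3−1)·(3−1) = 4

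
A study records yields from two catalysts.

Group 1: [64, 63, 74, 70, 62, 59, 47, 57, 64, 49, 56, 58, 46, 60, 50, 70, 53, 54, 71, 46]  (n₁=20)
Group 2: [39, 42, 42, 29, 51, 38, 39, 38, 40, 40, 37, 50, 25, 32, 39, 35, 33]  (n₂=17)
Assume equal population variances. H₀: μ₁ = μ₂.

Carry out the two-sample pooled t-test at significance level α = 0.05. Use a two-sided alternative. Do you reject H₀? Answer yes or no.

x̄₁=58.650, s₁=8.653, n₁=20
x̄₂=38.176, s₂=6.502, n₂=17
s_p² = [19·8.653² + 16·6.502²]/35 = 59.9720
SE = √(s_p²·(1/20+1/17)) = 2.5547
t = (58.650−38.176)/2.5547 = 8.0141
df = 35
p-value (two-sided) = 0.00000
At α=0.05: p < α → reject H₀

reject H₀: yes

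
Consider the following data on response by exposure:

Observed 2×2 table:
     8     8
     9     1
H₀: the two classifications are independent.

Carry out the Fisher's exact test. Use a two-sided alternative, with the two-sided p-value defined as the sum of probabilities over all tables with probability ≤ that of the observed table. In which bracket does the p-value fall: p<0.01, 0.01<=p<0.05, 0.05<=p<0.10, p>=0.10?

p-value bracket: 0.05<=p<0.10

Margins: r₁=16, r₂=10, c₁=17, c₂=9, n=26
p_obs = C(16,8)·C(10,9)/C(26,17); sum pmf over tables with pmf ≤ p_obs
p-value (two-sided) = 0.08733
→ bracket: 0.05<=p<0.10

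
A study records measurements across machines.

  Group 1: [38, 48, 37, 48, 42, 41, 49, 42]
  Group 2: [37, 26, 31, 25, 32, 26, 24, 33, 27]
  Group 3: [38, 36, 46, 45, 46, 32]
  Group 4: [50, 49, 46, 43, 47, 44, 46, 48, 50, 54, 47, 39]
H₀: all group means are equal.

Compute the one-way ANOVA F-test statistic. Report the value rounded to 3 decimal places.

test statistic = 27.584

Group means [43.12, 29.00, 40.50, 46.92], grand mean 40.343
SSB = Σnᵢ(x̄ᵢ−x̄)² = 1738.594; SSW = ΣΣ(x−x̄ᵢ)² = 651.292
MSB = 1738.594/3 = 579.5313; MSW = 651.292/31 = 21.0094
F = MSB/MSW = 27.5844
df = (3, 31)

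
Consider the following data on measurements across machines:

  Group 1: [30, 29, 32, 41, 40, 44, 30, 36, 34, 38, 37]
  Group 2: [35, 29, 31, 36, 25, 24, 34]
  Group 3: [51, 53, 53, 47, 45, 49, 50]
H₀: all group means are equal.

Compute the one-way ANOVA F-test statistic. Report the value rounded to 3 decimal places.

Group means [35.55, 30.57, 49.71], grand mean 38.120
SSB = Σnᵢ(x̄ᵢ−x̄)² = 1412.770; SSW = ΣΣ(x−x̄ᵢ)² = 439.870
MSB = 1412.770/2 = 706.3849; MSW = 439.870/22 = 19.9941
F = MSB/MSW = 35.3297
df = (2, 22)

test statistic = 35.330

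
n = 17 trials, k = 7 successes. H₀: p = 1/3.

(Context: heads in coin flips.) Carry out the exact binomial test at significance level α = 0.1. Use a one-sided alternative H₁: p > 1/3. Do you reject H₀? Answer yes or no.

Exact binomial: n=17, k=7, p₀=1/3=0.3333
P(X≥7) from Σ C(n,i)·p₀^i·(1−p₀)^(n−i)
p-value (one-sided, H₁ greater) = 0.32607
At α=0.1: p ≥ α → fail to reject H₀

reject H₀: no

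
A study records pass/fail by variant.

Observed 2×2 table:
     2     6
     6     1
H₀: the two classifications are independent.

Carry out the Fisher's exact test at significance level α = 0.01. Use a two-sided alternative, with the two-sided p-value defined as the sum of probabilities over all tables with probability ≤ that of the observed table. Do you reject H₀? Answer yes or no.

Margins: r₁=8, r₂=7, c₁=8, c₂=7, n=15
p_obs = C(8,2)·C(7,6)/C(15,8); sum pmf over tables with pmf ≤ p_obs
p-value (two-sided) = 0.04056
At α=0.01: p ≥ α → fail to reject H₀

reject H₀: no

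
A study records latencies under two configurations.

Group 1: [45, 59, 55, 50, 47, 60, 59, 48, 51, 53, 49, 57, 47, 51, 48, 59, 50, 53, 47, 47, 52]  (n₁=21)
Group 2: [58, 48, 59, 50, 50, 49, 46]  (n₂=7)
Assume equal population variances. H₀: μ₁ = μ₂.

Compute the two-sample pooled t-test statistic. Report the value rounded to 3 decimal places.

x̄₁=51.762, s₁=4.721, n₁=21
x̄₂=51.429, s₂=5.028, n₂=7
s_p² = [20·4.721² + 6·5.028²]/26 = 22.9817
SE = √(s_p²·(1/21+1/7)) = 2.0922
t = (51.762−51.429)/2.0922 = 0.1593
df = 26

test statistic = 0.159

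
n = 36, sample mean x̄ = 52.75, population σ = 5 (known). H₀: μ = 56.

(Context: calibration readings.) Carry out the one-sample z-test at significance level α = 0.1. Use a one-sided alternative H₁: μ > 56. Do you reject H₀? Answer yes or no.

reject H₀: no

SE = σ/√n = 5/√36 = 0.8333
z = (x̄−μ₀)/SE = (52.75−56)/0.8333 = -3.9000
p-value (one-sided, H₁ greater) = 0.99995
At α=0.1: p ≥ α → fail to reject H₀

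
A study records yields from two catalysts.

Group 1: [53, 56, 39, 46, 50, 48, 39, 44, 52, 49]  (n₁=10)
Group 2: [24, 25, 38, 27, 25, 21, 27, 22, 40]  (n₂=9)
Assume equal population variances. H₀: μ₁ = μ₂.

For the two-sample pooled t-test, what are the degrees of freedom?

degrees of freedom = 17

df = n₁ + n₂ − 2 = 10 + 9 − 2 = 17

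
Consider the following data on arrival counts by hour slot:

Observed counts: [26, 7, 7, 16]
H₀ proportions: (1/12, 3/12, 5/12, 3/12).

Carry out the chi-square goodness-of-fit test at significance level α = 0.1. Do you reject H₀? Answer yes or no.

reject H₀: yes

n = 56; E_i = n·p_i = [4.67, 14.00, 23.33, 14.00]
χ² = (26−4.67)²/4.67 + (7−14.00)²/14.00 + (7−23.33)²/23.33 + (16−14.00)²/14.00 = 112.7429
df = 3
p-value (upper-tail) = 0.00000
At α=0.1: p < α → reject H₀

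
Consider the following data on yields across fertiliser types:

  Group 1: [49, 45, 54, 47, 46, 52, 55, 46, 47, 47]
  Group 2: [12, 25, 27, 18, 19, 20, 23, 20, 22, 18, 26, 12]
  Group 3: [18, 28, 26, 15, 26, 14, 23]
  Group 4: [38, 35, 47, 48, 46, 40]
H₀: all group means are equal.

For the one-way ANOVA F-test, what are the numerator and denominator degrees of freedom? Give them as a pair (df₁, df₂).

degrees of freedom = [3, 31]

k = 4 groups, N = 35 total
df = (k−1, N−k) = (4−1, 35−4) = (3, 31)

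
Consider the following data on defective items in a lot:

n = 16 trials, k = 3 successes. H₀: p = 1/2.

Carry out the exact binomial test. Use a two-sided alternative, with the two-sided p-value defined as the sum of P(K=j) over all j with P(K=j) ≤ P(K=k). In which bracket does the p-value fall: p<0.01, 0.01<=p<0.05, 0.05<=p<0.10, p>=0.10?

Exact binomial: n=16, k=3, p₀=1/2=0.5000
P(X=j) = C(n,j)·p₀^j·(1−p₀)^(n−j); p = Σ P(X=j) over j with P(X=j) ≤ P(X=3)
p-value (two-sided) = 0.02127
→ bracket: 0.01<=p<0.05

p-value bracket: 0.01<=p<0.05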